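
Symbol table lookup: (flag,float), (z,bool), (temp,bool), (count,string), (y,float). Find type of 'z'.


Lookup 'z' → type bool


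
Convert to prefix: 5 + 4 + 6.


left-to-right (same/higher precedence on left): tree is (+ (+ 5 4) 6)
Prefix: + + 5 4 6


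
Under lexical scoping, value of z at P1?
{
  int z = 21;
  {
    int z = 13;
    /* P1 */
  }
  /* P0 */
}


z declared in the same block as P1
z = 13


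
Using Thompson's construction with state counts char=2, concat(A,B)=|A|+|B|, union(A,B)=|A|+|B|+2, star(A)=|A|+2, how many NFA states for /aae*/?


Syntax tree has 3 char leaf(s), 0 union(s), 1 star(s)
chars contribute 3×2 = 6; each union adds +2; each star adds +2
Total: 6 + 0 + 2 = 8 states


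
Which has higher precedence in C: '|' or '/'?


'/' is multiplicative (level 10); '|' is bitwise OR (level 3)
Higher level binds tighter
'/' has higher precedence than '|'


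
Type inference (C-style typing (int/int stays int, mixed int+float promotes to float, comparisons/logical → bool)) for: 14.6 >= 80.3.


Operand types: float >= float
Rule: comparison yields bool
Result type: bool


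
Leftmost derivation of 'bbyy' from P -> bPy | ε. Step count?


Derivation: P => bPy => bbPyy => bbyy
Steps: 3


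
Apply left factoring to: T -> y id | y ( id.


Common prefix: 'y'
Factored: T -> y T', T' -> id | ( id


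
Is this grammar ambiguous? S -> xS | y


right-linear, alternatives start with distinct terminals 'x' vs 'y': unique leftmost derivation
Unambiguous


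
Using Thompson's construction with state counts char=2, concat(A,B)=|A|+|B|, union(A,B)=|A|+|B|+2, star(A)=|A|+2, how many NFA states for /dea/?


Syntax tree has 3 char leaf(s), 0 union(s), 0 star(s)
chars contribute 3×2 = 6; each union adds +2; each star adds +2
Total: 6 + 0 + 0 = 6 states


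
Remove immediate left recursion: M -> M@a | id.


Left-recursive alternatives: M@a; non-recursive: id
Introduce M': M -> idM', M' -> @aM' | ε


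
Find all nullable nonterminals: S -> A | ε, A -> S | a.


A nonterminal is nullable iff some alternative derives ε (directly, or every symbol in it is nullable)
Nullable: {A, S}


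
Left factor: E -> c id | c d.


Common prefix: 'c'
Factored: E -> c E', E' -> id | d


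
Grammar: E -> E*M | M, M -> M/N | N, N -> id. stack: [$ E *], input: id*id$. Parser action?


no handle ('E*' is not any RHS); shift 'id'
Action: shift


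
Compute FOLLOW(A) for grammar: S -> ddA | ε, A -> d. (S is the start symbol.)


$ ∈ FOLLOW(S). For each A -> αBβ: add FIRST(β)\{ε} to FOLLOW(B); if β nullable, add FOLLOW(A).
FOLLOW(A) = {$}


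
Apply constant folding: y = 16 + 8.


16 + 8 = 24 at compile time
Optimized: y = 24


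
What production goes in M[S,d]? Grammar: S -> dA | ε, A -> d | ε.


For [S, d]: 'd' ∈ FIRST(dA)
Entry: S -> dA


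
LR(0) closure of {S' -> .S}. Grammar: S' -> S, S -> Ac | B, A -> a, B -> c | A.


Start: S' -> .S
For each item with dot before a nonterminal B, add B -> .γ for every B-production
Closure: [S' -> .S, S -> .Ac, S -> .B, A -> .a, B -> .c, B -> .A]


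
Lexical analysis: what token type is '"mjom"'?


Pattern: double-quoted sequence
Type: STRING_LITERAL


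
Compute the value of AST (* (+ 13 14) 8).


Evaluate inner: (+ 13 14) = 27
Evaluate root: (* 27 8) = 216
Result: 216


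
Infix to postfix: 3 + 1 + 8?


Left to right (same or higher precedence on left)
Postfix: 3 1 + 8 +


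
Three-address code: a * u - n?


Break into single-operator statements:
t1 = a * u
t2 = t1 - n


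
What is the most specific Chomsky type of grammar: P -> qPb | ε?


Single nonterminal LHS, but q^n b^n is not regular
Classification: Type 2 (Context-Free)


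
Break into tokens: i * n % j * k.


Scan left to right, longest-match per lexeme
Tokens: ID(i), OP(*), ID(n), OP(%), ID(j), OP(*), ID(k)


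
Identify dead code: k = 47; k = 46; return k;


first assignment to k is overwritten before any read
Dead: 'k = 47'


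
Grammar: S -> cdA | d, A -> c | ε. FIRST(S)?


Per alternative of S: FIRST(cdA) = {c}; FIRST(d) = {d}
FIRST(S) = {c, d}


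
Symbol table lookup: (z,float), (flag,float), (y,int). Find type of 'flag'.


Lookup 'flag' → type float


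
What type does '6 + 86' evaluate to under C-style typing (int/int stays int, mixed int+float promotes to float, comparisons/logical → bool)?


Operand types: int + int
Rule: mixed int/float promotes to float; int/int stays int
Result type: int


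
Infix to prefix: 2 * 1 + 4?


left-to-right (same/higher precedence on left): tree is (+ (* 2 1) 4)
Prefix: + * 2 1 4


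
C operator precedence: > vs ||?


'>' is relational (level 7); '||' is logical OR (level 1)
Higher level binds tighter
'>' has higher precedence than '||'


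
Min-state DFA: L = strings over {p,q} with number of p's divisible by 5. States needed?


Track (count of p) mod 5: states 0..4, accept at 0
Minimal DFA: 5 states


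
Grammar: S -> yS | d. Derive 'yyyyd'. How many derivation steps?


Derivation: S => yS => yyS => yyyS => yyyyS => yyyyd
Steps: 5


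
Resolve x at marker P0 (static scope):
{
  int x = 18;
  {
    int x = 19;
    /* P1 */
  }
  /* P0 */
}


x declared in the same block as P0
x = 18


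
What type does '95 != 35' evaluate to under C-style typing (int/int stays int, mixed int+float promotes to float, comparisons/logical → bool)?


Operand types: int != int
Rule: comparison yields bool
Result type: bool


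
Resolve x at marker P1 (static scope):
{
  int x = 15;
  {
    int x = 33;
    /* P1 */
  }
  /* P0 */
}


x declared in the same block as P1
x = 33


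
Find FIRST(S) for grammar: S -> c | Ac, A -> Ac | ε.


Per alternative of S: FIRST(c) = {c}; FIRST(Ac) = {c}
FIRST(S) = {c}


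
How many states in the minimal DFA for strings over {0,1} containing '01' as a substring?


KMP-style automaton: 2 progress states + 1 absorbing accept = 3
Minimal DFA: 3 states


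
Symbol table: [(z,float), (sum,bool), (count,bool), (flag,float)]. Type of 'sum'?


Lookup 'sum' → type bool


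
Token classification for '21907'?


Pattern: digits only
Type: INTEGER_LITERAL


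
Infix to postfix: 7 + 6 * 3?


* has higher precedence, evaluate 6*3 first
Postfix: 7 6 3 * +


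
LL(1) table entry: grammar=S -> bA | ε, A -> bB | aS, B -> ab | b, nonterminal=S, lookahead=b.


For [S, b]: 'b' ∈ FIRST(bA)
Entry: S -> bA


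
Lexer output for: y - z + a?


Scan left to right, longest-match per lexeme
Tokens: ID(y), OP(-), ID(z), OP(+), ID(a)


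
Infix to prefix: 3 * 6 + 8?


left-to-right (same/higher precedence on left): tree is (+ (* 3 6) 8)
Prefix: + * 3 6 8


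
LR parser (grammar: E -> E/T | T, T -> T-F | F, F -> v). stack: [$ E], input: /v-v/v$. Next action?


shift '/' to continue E -> E/T
Action: shift


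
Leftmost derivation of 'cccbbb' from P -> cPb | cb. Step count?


Derivation: P => cPb => ccPbb => cccbbb
Steps: 3


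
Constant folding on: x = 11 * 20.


11 * 20 = 220 at compile time
Optimized: x = 220


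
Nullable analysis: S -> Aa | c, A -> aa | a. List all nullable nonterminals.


A nonterminal is nullable iff some alternative derives ε (directly, or every symbol in it is nullable)
Nullable: {}


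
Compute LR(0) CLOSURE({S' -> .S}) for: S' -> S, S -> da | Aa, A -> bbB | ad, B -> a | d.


Start: S' -> .S
For each item with dot before a nonterminal B, add B -> .γ for every B-production
Closure: [S' -> .S, S -> .da, S -> .Aa, A -> .bbB, A -> .ad]


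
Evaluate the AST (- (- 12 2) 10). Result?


Evaluate inner: (- 12 2) = 10
Evaluate root: (- 10 10) = 0
Result: 0


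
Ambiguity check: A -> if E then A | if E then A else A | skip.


dangling else: 'if E then if E then skip else skip' parses two ways
Ambiguous


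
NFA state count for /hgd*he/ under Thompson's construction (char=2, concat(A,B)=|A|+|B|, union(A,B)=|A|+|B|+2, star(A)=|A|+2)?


Syntax tree has 5 char leaf(s), 0 union(s), 1 star(s)
chars contribute 5×2 = 10; each union adds +2; each star adds +2
Total: 10 + 0 + 2 = 12 states


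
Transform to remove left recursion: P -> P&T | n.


Left-recursive alternatives: P&T; non-recursive: n
Introduce P': P -> nP', P' -> &TP' | ε


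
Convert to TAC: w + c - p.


Break into single-operator statements:
t1 = w + c
t2 = t1 - p


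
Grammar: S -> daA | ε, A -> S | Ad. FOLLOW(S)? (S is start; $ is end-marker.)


$ ∈ FOLLOW(S). For each A -> αBβ: add FIRST(β)\{ε} to FOLLOW(B); if β nullable, add FOLLOW(A).
FOLLOW(S) = {$, d}


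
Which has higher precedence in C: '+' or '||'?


'+' is additive (level 9); '||' is logical OR (level 1)
Higher level binds tighter
'+' has higher precedence than '||'


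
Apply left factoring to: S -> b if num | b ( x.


Common prefix: 'b'
Factored: S -> b S', S' -> if num | ( x


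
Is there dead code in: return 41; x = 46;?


statement follows a return and is unreachable
Dead: 'x = 46'


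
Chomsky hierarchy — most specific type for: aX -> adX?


LHS has context (more than one symbol) and |LHS| ≤ |RHS|
Classification: Type 1 (Context-Sensitive)


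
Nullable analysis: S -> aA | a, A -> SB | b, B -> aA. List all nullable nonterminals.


A nonterminal is nullable iff some alternative derives ε (directly, or every symbol in it is nullable)
Nullable: {}


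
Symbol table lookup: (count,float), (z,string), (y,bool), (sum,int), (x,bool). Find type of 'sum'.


Lookup 'sum' → type int


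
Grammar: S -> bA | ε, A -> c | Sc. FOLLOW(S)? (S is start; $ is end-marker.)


$ ∈ FOLLOW(S). For each A -> αBβ: add FIRST(β)\{ε} to FOLLOW(B); if β nullable, add FOLLOW(A).
FOLLOW(S) = {$, c}


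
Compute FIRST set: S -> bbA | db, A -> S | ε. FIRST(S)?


Per alternative of S: FIRST(bbA) = {b}; FIRST(db) = {d}
FIRST(S) = {b, d}


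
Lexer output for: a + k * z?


Scan left to right, longest-match per lexeme
Tokens: ID(a), OP(+), ID(k), OP(*), ID(z)


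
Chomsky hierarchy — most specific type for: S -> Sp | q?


Left-linear: every RHS is a terminal or one nonterminal followed by a terminal
Classification: Type 3 (Regular)


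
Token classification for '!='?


Pattern: operator symbol
Type: OPERATOR


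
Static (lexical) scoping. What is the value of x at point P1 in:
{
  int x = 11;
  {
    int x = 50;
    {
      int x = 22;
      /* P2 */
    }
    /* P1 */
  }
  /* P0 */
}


x declared in the same block as P1
x = 50


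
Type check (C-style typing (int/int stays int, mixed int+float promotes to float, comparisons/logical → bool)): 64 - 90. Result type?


Operand types: int - int
Rule: mixed int/float promotes to float; int/int stays int
Result type: int


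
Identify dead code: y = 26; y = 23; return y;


first assignment to y is overwritten before any read
Dead: 'y = 26'


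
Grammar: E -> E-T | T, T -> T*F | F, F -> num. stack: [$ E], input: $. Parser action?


start symbol E on stack, input exhausted
Action: accept


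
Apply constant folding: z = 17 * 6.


17 * 6 = 102 at compile time
Optimized: z = 102


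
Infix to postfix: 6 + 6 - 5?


Left to right (same or higher precedence on left)
Postfix: 6 6 + 5 -


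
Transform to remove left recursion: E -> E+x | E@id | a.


Left-recursive alternatives: E+x, E@id; non-recursive: a
Introduce E': E -> aE', E' -> +xE' | @idE' | ε


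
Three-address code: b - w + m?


Break into single-operator statements:
t1 = b - w
t2 = t1 + m


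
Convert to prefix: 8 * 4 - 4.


left-to-right (same/higher precedence on left): tree is (- (* 8 4) 4)
Prefix: - * 8 4 4


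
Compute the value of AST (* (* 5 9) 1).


Evaluate inner: (* 5 9) = 45
Evaluate root: (* 45 1) = 45
Result: 45


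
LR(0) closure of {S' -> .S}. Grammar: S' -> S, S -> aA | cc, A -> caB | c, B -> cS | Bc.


Start: S' -> .S
For each item with dot before a nonterminal B, add B -> .γ for every B-production
Closure: [S' -> .S, S -> .aA, S -> .cc]


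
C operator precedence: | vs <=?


'<=' is relational (level 7); '|' is bitwise OR (level 3)
Higher level binds tighter
'<=' has higher precedence than '|'


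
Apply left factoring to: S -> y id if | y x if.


Common prefix: 'y'
Factored: S -> y S', S' -> id if | x if


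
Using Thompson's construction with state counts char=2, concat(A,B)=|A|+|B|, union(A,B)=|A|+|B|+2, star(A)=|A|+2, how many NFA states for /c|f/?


Syntax tree has 2 char leaf(s), 1 union(s), 0 star(s)
chars contribute 2×2 = 4; each union adds +2; each star adds +2
Total: 4 + 2 + 0 = 6 states


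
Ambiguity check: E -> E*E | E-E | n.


'n*n-n' has two parse trees (no precedence encoded between * and -)
Ambiguous


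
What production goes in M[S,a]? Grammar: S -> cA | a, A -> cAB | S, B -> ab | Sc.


For [S, a]: 'a' ∈ FIRST(a)
Entry: S -> a


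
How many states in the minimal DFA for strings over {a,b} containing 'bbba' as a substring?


KMP-style automaton: 4 progress states + 1 absorbing accept = 5
Minimal DFA: 5 states


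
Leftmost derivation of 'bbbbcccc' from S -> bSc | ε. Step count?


Derivation: S => bSc => bbScc => bbbSccc => bbbbScccc => bbbbcccc
Steps: 5


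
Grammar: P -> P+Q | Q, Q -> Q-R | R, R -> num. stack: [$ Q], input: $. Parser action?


lookahead ∉ {-} so Q won't extend; reduce P -> Q
Action: reduce (P -> Q)


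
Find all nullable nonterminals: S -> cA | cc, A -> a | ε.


A nonterminal is nullable iff some alternative derives ε (directly, or every symbol in it is nullable)
Nullable: {A}


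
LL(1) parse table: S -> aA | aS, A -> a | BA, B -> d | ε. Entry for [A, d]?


For [A, d]: 'd' ∈ FIRST(BA)
Entry: A -> BA


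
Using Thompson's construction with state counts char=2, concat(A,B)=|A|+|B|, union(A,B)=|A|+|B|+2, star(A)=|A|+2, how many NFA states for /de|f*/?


Syntax tree has 3 char leaf(s), 1 union(s), 1 star(s)
chars contribute 3×2 = 6; each union adds +2; each star adds +2
Total: 6 + 2 + 2 = 10 states


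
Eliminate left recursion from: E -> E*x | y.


Left-recursive alternatives: E*x; non-recursive: y
Introduce E': E -> yE', E' -> *xE' | ε


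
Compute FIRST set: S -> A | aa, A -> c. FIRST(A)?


Per alternative of A: FIRST(c) = {c}
FIRST(A) = {c}


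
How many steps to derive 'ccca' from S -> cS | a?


Derivation: S => cS => ccS => cccS => ccca
Steps: 4


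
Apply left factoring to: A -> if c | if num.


Common prefix: 'if'
Factored: A -> if A', A' -> c | num


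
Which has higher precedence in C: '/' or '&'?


'/' is multiplicative (level 10); '&' is bitwise AND (level 5)
Higher level binds tighter
'/' has higher precedence than '&'


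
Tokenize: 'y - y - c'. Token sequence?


Scan left to right, longest-match per lexeme
Tokens: ID(y), OP(-), ID(y), OP(-), ID(c)


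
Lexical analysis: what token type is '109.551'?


Pattern: digits with a decimal point
Type: FLOAT_LITERAL


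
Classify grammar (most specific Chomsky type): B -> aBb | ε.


Single nonterminal LHS, but a^n b^n is not regular
Classification: Type 2 (Context-Free)


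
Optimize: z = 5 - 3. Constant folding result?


5 - 3 = 2 at compile time
Optimized: z = 2


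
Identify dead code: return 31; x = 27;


statement follows a return and is unreachable
Dead: 'x = 27'


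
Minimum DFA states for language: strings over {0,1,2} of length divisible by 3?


Track length mod 3: states 0..2, accept at 0
Minimal DFA: 3 states


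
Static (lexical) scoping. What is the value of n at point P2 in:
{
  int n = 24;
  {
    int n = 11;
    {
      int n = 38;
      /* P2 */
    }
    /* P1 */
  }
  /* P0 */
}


n declared in the same block as P2
n = 38


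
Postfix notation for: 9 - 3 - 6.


Left to right (same or higher precedence on left)
Postfix: 9 3 - 6 -


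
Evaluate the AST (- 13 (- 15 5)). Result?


Evaluate inner: (- 15 5) = 10
Evaluate root: (- 13 10) = 3
Result: 3


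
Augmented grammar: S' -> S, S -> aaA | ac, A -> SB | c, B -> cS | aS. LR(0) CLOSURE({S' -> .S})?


Start: S' -> .S
For each item with dot before a nonterminal B, add B -> .γ for every B-production
Closure: [S' -> .S, S -> .aaA, S -> .ac]


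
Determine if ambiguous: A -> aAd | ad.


balanced a^n…d^n: each string has a unique parse
Unambiguous


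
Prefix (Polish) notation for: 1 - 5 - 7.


left-to-right (same/higher precedence on left): tree is (- (- 1 5) 7)
Prefix: - - 1 5 7


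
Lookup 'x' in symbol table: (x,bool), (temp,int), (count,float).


Lookup 'x' → type bool


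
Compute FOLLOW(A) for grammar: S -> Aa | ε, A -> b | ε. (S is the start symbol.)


$ ∈ FOLLOW(S). For each A -> αBβ: add FIRST(β)\{ε} to FOLLOW(B); if β nullable, add FOLLOW(A).
FOLLOW(A) = {a}


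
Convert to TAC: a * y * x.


Break into single-operator statements:
t1 = a * y
t2 = t1 * x


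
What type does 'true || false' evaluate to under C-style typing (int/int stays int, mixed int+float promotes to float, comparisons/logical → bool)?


Operand types: bool || bool
Rule: logical operators take bool operands and yield bool
Result type: bool


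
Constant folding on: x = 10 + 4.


10 + 4 = 14 at compile time
Optimized: x = 14


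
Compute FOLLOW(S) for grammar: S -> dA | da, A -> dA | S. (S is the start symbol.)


$ ∈ FOLLOW(S). For each A -> αBβ: add FIRST(β)\{ε} to FOLLOW(B); if β nullable, add FOLLOW(A).
FOLLOW(S) = {$}


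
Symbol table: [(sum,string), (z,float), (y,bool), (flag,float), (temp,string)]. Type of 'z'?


Lookup 'z' → type float


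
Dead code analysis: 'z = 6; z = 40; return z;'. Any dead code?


first assignment to z is overwritten before any read
Dead: 'z = 6'


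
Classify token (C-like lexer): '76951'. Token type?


Pattern: digits only
Type: INTEGER_LITERAL


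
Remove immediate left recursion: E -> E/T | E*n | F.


Left-recursive alternatives: E/T, E*n; non-recursive: F
Introduce E': E -> FE', E' -> /TE' | *nE' | ε


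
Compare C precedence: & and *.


'*' is multiplicative (level 10); '&' is bitwise AND (level 5)
Higher level binds tighter
'*' has higher precedence than '&'


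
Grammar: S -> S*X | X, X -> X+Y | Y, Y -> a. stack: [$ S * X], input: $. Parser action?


handle 'S*X' on top; lookahead ∈ FOLLOW(S) = {*, $}
Action: reduce (S -> S*X)


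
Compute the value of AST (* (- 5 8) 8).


Evaluate inner: (- 5 8) = -3
Evaluate root: (* -3 8) = -24
Result: -24


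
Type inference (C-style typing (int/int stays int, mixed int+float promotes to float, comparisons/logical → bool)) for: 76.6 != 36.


Operand types: float != int
Rule: comparison yields bool
Result type: bool


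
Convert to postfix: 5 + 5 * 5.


* has higher precedence, evaluate 5*5 first
Postfix: 5 5 5 * +


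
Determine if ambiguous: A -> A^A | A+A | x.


'x^x+x' has two parse trees (no precedence encoded between ^ and +)
Ambiguous


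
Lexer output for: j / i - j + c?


Scan left to right, longest-match per lexeme
Tokens: ID(j), OP(/), ID(i), OP(-), ID(j), OP(+), ID(c)


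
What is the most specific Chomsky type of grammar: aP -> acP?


LHS has context (more than one symbol) and |LHS| ≤ |RHS|
Classification: Type 1 (Context-Sensitive)


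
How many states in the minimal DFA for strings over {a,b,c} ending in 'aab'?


Track the longest suffix of input matching a prefix of 'aab': 4 classes (prefixes of length 0..3)
Minimal DFA: 4 states


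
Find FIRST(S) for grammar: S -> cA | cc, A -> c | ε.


Per alternative of S: FIRST(cA) = {c}; FIRST(cc) = {c}
FIRST(S) = {c}


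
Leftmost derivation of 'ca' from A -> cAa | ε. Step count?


Derivation: A => cAa => ca
Steps: 2


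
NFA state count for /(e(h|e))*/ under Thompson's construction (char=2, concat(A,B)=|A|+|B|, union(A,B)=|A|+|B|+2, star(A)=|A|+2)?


Syntax tree has 3 char leaf(s), 1 union(s), 1 star(s)
chars contribute 3×2 = 6; each union adds +2; each star adds +2
Total: 6 + 2 + 2 = 10 states


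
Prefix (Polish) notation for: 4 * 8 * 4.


left-to-right (same/higher precedence on left): tree is (* (* 4 8) 4)
Prefix: * * 4 8 4


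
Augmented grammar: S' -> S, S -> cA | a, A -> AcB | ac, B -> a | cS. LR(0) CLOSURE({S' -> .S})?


Start: S' -> .S
For each item with dot before a nonterminal B, add B -> .γ for every B-production
Closure: [S' -> .S, S -> .cA, S -> .a]


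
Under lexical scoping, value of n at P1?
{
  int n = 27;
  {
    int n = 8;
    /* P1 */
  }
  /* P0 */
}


n declared in the same block as P1
n = 8


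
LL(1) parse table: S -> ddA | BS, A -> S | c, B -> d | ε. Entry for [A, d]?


For [A, d]: 'd' ∈ FIRST(S)
Entry: A -> S


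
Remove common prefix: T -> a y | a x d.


Common prefix: 'a'
Factored: T -> a T', T' -> y | x d


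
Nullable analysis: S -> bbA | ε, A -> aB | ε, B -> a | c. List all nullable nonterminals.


A nonterminal is nullable iff some alternative derives ε (directly, or every symbol in it is nullable)
Nullable: {A, S}


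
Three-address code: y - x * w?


Break into single-operator statements:
t1 = x * w
t2 = y - t1


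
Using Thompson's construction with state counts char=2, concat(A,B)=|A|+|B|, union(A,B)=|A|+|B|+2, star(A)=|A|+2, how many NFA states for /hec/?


Syntax tree has 3 char leaf(s), 0 union(s), 0 star(s)
chars contribute 3×2 = 6; each union adds +2; each star adds +2
Total: 6 + 0 + 0 = 6 states


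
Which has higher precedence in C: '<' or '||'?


'<' is relational (level 7); '||' is logical OR (level 1)
Higher level binds tighter
'<' has higher precedence than '||'


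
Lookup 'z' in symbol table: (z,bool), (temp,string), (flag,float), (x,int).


Lookup 'z' → type bool


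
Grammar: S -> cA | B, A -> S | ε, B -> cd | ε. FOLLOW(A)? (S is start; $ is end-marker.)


$ ∈ FOLLOW(S). For each A -> αBβ: add FIRST(β)\{ε} to FOLLOW(B); if β nullable, add FOLLOW(A).
FOLLOW(A) = {$}


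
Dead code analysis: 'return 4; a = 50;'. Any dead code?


statement follows a return and is unreachable
Dead: 'a = 50'


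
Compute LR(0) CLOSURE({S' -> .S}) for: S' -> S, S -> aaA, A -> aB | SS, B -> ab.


Start: S' -> .S
For each item with dot before a nonterminal B, add B -> .γ for every B-production
Closure: [S' -> .S, S -> .aaA]


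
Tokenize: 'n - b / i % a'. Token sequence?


Scan left to right, longest-match per lexeme
Tokens: ID(n), OP(-), ID(b), OP(/), ID(i), OP(%), ID(a)


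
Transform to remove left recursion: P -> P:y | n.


Left-recursive alternatives: P:y; non-recursive: n
Introduce P': P -> nP', P' -> :yP' | ε


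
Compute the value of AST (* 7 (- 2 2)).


Evaluate inner: (- 2 2) = 0
Evaluate root: (* 7 0) = 0
Result: 0


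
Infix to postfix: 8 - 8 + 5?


Left to right (same or higher precedence on left)
Postfix: 8 8 - 5 +


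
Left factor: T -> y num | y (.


Common prefix: 'y'
Factored: T -> y T', T' -> num | (


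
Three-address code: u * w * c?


Break into single-operator statements:
t1 = u * w
t2 = t1 * c


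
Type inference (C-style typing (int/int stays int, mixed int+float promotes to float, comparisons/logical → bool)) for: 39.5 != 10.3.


Operand types: float != float
Rule: comparison yields bool
Result type: bool


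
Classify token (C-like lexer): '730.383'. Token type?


Pattern: digits with a decimal point
Type: FLOAT_LITERAL


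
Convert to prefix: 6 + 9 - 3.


left-to-right (same/higher precedence on left): tree is (- (+ 6 9) 3)
Prefix: - + 6 9 3


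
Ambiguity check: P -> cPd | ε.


balanced c^n…d^n: each string has a unique parse
Unambiguous


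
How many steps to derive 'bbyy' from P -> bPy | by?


Derivation: P => bPy => bbyy
Steps: 2


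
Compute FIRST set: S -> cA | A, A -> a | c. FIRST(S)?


Per alternative of S: FIRST(cA) = {c}; FIRST(A) = {a, c}
FIRST(S) = {a, c}


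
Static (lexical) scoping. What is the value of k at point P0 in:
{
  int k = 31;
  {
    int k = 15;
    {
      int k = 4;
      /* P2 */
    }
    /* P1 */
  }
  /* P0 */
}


k declared in the same block as P0
k = 31


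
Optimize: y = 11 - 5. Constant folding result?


11 - 5 = 6 at compile time
Optimized: y = 6


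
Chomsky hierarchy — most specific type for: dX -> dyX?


LHS has context (more than one symbol) and |LHS| ≤ |RHS|
Classification: Type 1 (Context-Sensitive)


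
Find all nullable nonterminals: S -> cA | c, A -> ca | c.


A nonterminal is nullable iff some alternative derives ε (directly, or every symbol in it is nullable)
Nullable: {}


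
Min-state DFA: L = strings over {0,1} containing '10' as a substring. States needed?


KMP-style automaton: 2 progress states + 1 absorbing accept = 3
Minimal DFA: 3 states


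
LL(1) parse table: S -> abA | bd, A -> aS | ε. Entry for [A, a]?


For [A, a]: 'a' ∈ FIRST(aS)
Entry: A -> aS


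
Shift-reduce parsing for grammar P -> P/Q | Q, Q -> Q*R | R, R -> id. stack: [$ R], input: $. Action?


'R' (not preceded by Q*) is the handle for Q -> R
Action: reduce (Q -> R)


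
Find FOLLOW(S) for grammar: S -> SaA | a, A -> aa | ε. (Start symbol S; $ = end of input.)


$ ∈ FOLLOW(S). For each A -> αBβ: add FIRST(β)\{ε} to FOLLOW(B); if β nullable, add FOLLOW(A).
FOLLOW(S) = {$, a}


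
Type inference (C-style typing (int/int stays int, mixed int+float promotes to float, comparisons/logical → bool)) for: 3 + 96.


Operand types: int + int
Rule: mixed int/float promotes to float; int/int stays int
Result type: int


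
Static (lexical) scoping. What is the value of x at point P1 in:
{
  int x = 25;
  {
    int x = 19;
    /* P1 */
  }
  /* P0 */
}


x declared in the same block as P1
x = 19


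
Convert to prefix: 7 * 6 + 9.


left-to-right (same/higher precedence on left): tree is (+ (* 7 6) 9)
Prefix: + * 7 6 9


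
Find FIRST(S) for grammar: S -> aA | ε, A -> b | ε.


Per alternative of S: FIRST(aA) = {a}; FIRST(ε) = {ε}
FIRST(S) = {a, ε}


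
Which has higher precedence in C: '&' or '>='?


'>=' is relational (level 7); '&' is bitwise AND (level 5)
Higher level binds tighter
'>=' has higher precedence than '&'


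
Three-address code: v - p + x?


Break into single-operator statements:
t1 = v - p
t2 = t1 + x


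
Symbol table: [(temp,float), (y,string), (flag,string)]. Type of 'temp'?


Lookup 'temp' → type float


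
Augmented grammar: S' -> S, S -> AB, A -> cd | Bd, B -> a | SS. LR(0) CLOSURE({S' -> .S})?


Start: S' -> .S
For each item with dot before a nonterminal B, add B -> .γ for every B-production
Closure: [S' -> .S, S -> .AB, A -> .cd, A -> .Bd, B -> .a, B -> .SS]


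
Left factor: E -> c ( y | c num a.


Common prefix: 'c'
Factored: E -> c E', E' -> ( y | num a


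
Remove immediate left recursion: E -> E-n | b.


Left-recursive alternatives: E-n; non-recursive: b
Introduce E': E -> bE', E' -> -nE' | ε


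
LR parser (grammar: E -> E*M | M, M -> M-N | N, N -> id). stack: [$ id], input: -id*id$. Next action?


'id' on top is the handle for N -> id
Action: reduce (N -> id)


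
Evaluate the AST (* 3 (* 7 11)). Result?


Evaluate inner: (* 7 11) = 77
Evaluate root: (* 3 77) = 231
Result: 231


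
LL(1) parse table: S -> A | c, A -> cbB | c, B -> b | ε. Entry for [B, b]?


For [B, b]: 'b' ∈ FIRST(b)
Entry: B -> b


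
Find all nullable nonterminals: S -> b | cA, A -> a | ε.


A nonterminal is nullable iff some alternative derives ε (directly, or every symbol in it is nullable)
Nullable: {A}


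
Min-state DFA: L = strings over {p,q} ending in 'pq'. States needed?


Track the longest suffix of input matching a prefix of 'pq': 3 classes (prefixes of length 0..2)
Minimal DFA: 3 states


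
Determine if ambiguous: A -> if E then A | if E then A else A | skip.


dangling else: 'if E then if E then skip else skip' parses two ways
Ambiguous


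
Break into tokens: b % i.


Scan left to right, longest-match per lexeme
Tokens: ID(b), OP(%), ID(i)


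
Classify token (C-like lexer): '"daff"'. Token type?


Pattern: double-quoted sequence
Type: STRING_LITERAL


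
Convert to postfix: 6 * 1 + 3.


Left to right (same or higher precedence on left)
Postfix: 6 1 * 3 +


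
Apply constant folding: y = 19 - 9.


19 - 9 = 10 at compile time
Optimized: y = 10


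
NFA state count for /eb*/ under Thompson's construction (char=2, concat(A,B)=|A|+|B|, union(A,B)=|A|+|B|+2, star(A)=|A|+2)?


Syntax tree has 2 char leaf(s), 0 union(s), 1 star(s)
chars contribute 2×2 = 4; each union adds +2; each star adds +2
Total: 4 + 0 + 2 = 6 states


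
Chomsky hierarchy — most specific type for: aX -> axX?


LHS has context (more than one symbol) and |LHS| ≤ |RHS|
Classification: Type 1 (Context-Sensitive)


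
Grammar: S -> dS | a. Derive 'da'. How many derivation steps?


Derivation: S => dS => da
Steps: 2


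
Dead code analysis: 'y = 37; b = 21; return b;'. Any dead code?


y is assigned but never read
Dead: 'y = 37'


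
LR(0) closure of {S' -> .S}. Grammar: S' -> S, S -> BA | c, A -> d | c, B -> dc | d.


Start: S' -> .S
For each item with dot before a nonterminal B, add B -> .γ for every B-production
Closure: [S' -> .S, S -> .BA, S -> .c, B -> .dc, B -> .d]


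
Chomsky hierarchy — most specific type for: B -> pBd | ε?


Single nonterminal LHS, but p^n d^n is not regular
Classification: Type 2 (Context-Free)


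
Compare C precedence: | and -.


'-' is additive (level 9); '|' is bitwise OR (level 3)
Higher level binds tighter
'-' has higher precedence than '|'


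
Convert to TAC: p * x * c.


Break into single-operator statements:
t1 = p * x
t2 = t1 * c


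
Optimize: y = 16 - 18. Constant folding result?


16 - 18 = -2 at compile time
Optimized: y = -2


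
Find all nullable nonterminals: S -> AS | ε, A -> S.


A nonterminal is nullable iff some alternative derives ε (directly, or every symbol in it is nullable)
Nullable: {A, S}


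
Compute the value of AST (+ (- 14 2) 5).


Evaluate inner: (- 14 2) = 12
Evaluate root: (+ 12 5) = 17
Result: 17


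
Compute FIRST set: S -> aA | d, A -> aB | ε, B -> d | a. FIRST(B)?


Per alternative of B: FIRST(d) = {d}; FIRST(a) = {a}
FIRST(B) = {a, d}


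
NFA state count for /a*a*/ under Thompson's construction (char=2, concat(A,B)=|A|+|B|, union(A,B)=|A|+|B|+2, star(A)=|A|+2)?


Syntax tree has 2 char leaf(s), 0 union(s), 2 star(s)
chars contribute 2×2 = 4; each union adds +2; each star adds +2
Total: 4 + 0 + 4 = 8 states


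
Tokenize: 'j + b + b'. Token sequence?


Scan left to right, longest-match per lexeme
Tokens: ID(j), OP(+), ID(b), OP(+), ID(b)


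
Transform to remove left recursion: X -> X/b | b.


Left-recursive alternatives: X/b; non-recursive: b
Introduce X': X -> bX', X' -> /bX' | ε


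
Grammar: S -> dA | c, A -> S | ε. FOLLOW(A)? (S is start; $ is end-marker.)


$ ∈ FOLLOW(S). For each A -> αBβ: add FIRST(β)\{ε} to FOLLOW(B); if β nullable, add FOLLOW(A).
FOLLOW(A) = {$}


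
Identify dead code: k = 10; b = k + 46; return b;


k is read by b's definition; b is returned
No dead code


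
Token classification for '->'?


Pattern: operator symbol
Type: OPERATOR


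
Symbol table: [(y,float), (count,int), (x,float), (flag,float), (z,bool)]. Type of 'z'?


Lookup 'z' → type bool


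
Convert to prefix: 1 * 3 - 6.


left-to-right (same/higher precedence on left): tree is (- (* 1 3) 6)
Prefix: - * 1 3 6


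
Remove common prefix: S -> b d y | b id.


Common prefix: 'b'
Factored: S -> b S', S' -> d y | id


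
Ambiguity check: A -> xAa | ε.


balanced x^n…a^n: each string has a unique parse
Unambiguous


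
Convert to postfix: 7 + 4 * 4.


* has higher precedence, evaluate 4*4 first
Postfix: 7 4 4 * +


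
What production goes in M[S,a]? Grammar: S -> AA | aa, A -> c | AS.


For [S, a]: 'a' ∈ FIRST(aa)
Entry: S -> aa


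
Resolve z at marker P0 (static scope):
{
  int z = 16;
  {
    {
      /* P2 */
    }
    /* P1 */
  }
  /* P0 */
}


z declared in the same block as P0
z = 16


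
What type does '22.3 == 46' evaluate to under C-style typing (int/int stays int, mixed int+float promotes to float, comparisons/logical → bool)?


Operand types: float == int
Rule: comparison yields bool
Result type: bool


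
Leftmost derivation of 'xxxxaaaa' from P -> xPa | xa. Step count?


Derivation: P => xPa => xxPaa => xxxPaaa => xxxxaaaa
Steps: 4


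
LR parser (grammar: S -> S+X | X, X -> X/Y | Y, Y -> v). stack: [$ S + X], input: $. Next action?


handle 'S+X' on top; lookahead ∈ FOLLOW(S) = {+, $}
Action: reduce (S -> S+X)


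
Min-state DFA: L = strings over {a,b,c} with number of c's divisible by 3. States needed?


Track (count of c) mod 3: states 0..2, accept at 0
Minimal DFA: 3 states


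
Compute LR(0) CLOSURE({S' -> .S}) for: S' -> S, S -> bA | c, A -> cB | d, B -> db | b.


Start: S' -> .S
For each item with dot before a nonterminal B, add B -> .γ for every B-production
Closure: [S' -> .S, S -> .bA, S -> .c]


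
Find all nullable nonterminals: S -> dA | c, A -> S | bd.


A nonterminal is nullable iff some alternative derives ε (directly, or every symbol in it is nullable)
Nullable: {}


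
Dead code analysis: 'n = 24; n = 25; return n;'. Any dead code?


first assignment to n is overwritten before any read
Dead: 'n = 24'


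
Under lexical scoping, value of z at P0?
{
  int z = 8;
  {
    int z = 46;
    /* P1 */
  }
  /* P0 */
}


z declared in the same block as P0
z = 8


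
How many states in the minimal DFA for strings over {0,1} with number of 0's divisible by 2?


Track (count of 0) mod 2: states 0..1, accept at 0
Minimal DFA: 2 states


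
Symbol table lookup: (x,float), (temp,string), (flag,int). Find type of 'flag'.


Lookup 'flag' → type int


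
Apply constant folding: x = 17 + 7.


17 + 7 = 24 at compile time
Optimized: x = 24


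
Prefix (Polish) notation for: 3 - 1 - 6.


left-to-right (same/higher precedence on left): tree is (- (- 3 1) 6)
Prefix: - - 3 1 6


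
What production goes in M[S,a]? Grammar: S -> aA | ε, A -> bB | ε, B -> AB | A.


For [S, a]: 'a' ∈ FIRST(aA)
Entry: S -> aA


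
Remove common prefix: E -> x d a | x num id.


Common prefix: 'x'
Factored: E -> x E', E' -> d a | num id


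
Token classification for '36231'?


Pattern: digits only
Type: INTEGER_LITERAL


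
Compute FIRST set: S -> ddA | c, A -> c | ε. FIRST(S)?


Per alternative of S: FIRST(ddA) = {d}; FIRST(c) = {c}
FIRST(S) = {c, d}


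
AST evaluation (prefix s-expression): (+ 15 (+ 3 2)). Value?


Evaluate inner: (+ 3 2) = 5
Evaluate root: (+ 15 5) = 20
Result: 20


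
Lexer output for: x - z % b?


Scan left to right, longest-match per lexeme
Tokens: ID(x), OP(-), ID(z), OP(%), ID(b)


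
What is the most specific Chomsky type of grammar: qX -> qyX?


LHS has context (more than one symbol) and |LHS| ≤ |RHS|
Classification: Type 1 (Context-Sensitive)


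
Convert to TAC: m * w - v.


Break into single-operator statements:
t1 = m * w
t2 = t1 - v


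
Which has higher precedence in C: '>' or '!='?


'>' is relational (level 7); '!=' is equality (level 6)
Higher level binds tighter
'>' has higher precedence than '!='


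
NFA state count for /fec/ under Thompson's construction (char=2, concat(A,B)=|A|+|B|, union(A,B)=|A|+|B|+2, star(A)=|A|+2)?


Syntax tree has 3 char leaf(s), 0 union(s), 0 star(s)
chars contribute 3×2 = 6; each union adds +2; each star adds +2
Total: 6 + 0 + 0 = 6 states


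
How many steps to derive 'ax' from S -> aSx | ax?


Derivation: S => ax
Steps: 1


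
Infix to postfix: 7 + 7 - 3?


Left to right (same or higher precedence on left)
Postfix: 7 7 + 3 -


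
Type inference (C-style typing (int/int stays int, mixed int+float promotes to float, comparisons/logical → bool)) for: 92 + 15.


Operand types: int + int
Rule: mixed int/float promotes to float; int/int stays int
Result type: int


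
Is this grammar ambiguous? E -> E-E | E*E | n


'n-n*n' has two parse trees (no precedence encoded between - and *)
Ambiguous


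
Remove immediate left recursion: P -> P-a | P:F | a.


Left-recursive alternatives: P-a, P:F; non-recursive: a
Introduce P': P -> aP', P' -> -aP' | :FP' | ε


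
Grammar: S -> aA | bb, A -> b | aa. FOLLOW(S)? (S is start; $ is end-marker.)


$ ∈ FOLLOW(S). For each A -> αBβ: add FIRST(β)\{ε} to FOLLOW(B); if β nullable, add FOLLOW(A).
FOLLOW(S) = {$}


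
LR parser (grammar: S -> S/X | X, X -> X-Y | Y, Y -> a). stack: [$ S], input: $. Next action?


start symbol S on stack, input exhausted
Action: accept


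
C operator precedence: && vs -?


'-' is additive (level 9); '&&' is logical AND (level 2)
Higher level binds tighter
'-' has higher precedence than '&&'


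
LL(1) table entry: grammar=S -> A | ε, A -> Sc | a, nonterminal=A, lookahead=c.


For [A, c]: 'c' ∈ FIRST(Sc)
Entry: A -> Sc


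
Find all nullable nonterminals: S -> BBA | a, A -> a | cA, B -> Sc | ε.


A nonterminal is nullable iff some alternative derives ε (directly, or every symbol in it is nullable)
Nullable: {B}


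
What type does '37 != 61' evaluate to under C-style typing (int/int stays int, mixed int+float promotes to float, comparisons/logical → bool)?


Operand types: int != int
Rule: comparison yields bool
Result type: bool


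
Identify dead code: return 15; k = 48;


statement follows a return and is unreachable
Dead: 'k = 48'


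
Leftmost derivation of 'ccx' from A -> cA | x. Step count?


Derivation: A => cA => ccA => ccx
Steps: 3


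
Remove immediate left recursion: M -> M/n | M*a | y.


Left-recursive alternatives: M/n, M*a; non-recursive: y
Introduce M': M -> yM', M' -> /nM' | *aM' | ε


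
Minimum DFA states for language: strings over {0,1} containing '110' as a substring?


KMP-style automaton: 3 progress states + 1 absorbing accept = 4
Minimal DFA: 4 states


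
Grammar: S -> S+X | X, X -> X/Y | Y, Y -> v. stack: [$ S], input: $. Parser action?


start symbol S on stack, input exhausted
Action: accept


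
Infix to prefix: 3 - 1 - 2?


left-to-right (same/higher precedence on left): tree is (- (- 3 1) 2)
Prefix: - - 3 1 2


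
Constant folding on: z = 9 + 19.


9 + 19 = 28 at compile time
Optimized: z = 28


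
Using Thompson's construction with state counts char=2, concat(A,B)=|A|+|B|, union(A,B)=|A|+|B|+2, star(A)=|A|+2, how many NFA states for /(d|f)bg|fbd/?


Syntax tree has 7 char leaf(s), 2 union(s), 0 star(s)
chars contribute 7×2 = 14; each union adds +2; each star adds +2
Total: 14 + 4 + 0 = 18 states


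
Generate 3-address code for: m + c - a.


Break into single-operator statements:
t1 = m + c
t2 = t1 - a


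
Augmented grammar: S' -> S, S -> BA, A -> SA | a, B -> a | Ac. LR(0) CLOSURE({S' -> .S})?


Start: S' -> .S
For each item with dot before a nonterminal B, add B -> .γ for every B-production
Closure: [S' -> .S, S -> .BA, B -> .a, B -> .Ac, A -> .SA, A -> .a]
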